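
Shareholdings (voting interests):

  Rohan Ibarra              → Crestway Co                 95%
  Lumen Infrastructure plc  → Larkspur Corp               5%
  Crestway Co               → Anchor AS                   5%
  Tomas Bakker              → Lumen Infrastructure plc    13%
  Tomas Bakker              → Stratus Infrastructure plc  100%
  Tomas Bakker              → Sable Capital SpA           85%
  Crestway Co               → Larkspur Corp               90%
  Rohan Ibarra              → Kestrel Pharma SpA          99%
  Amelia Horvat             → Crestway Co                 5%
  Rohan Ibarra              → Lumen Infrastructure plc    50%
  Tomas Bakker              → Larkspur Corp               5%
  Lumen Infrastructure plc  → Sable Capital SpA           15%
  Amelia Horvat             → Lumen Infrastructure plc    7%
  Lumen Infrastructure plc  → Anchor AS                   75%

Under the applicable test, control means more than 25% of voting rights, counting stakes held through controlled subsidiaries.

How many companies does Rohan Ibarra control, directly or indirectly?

5

Rohan holds 50% of Lumen, so Rohan controls Lumen.
Rohan holds 95% of Crestway, so Rohan controls Crestway.
Lumen and Crestway together hold 75% + 5% = 80% of Anchor, so Rohan controls Anchor.
Crestway and Lumen together hold 90% + 5% = 95% of Larkspur, so Rohan controls Larkspur.
Rohan holds 99% of Kestrel, so Rohan controls Kestrel.
No other company's threshold is met.
Rohan controls 5 companies.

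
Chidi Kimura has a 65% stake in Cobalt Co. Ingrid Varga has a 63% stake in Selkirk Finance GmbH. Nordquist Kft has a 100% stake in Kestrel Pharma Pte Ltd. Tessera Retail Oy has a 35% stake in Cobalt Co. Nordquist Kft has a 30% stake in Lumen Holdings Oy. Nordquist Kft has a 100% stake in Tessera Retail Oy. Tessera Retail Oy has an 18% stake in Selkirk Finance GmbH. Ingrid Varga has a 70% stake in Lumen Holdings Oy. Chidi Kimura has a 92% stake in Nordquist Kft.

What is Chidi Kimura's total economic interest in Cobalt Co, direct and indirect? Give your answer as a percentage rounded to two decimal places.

Chidi reaches Cobalt along 2 paths.
Direct stake: 65% = 65%.
Via Nordquist → Tessera: 92% × 100% × 35% = 32.2%.
Total: 65% + 32.2% = 97.2%.
Rounded: 97.20%.

97.20%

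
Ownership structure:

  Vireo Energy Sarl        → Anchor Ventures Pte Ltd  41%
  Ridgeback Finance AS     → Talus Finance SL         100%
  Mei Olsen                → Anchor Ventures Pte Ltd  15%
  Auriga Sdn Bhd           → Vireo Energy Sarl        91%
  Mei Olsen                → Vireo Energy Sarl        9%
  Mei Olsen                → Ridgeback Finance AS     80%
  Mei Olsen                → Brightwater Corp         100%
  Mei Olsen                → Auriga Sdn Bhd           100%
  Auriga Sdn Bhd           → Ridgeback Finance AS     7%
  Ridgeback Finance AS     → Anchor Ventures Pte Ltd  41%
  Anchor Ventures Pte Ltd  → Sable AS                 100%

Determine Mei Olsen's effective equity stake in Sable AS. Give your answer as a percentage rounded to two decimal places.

91.67%

Mei reaches Sable along 5 paths.
Via Auriga → Vireo → Anchor: 100% × 91% × 41% × 100% = 37.31%.
Via Vireo → Anchor: 9% × 41% × 100% = 3.69%.
Via Anchor: 15% × 100% = 15%.
Via Auriga → Ridgeback → Anchor: 100% × 7% × 41% × 100% = 2.87%.
Via Ridgeback → Anchor: 80% × 41% × 100% = 32.8%.
Total: 37.31% + 3.69% + 15% + 2.87% + 32.8% = 91.67%.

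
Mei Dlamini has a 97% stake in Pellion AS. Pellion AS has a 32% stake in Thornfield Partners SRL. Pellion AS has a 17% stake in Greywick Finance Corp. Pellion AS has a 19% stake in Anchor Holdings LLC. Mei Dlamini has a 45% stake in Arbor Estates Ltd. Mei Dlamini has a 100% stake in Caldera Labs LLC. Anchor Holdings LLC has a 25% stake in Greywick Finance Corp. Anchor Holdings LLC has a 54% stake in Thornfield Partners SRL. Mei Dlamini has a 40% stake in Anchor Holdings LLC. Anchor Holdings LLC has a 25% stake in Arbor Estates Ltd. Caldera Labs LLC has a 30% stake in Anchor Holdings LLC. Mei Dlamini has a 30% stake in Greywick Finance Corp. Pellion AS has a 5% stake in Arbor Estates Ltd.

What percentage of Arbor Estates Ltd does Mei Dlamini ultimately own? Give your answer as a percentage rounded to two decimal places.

Mei reaches Arbor along 5 paths.
Via Pellion: 97% × 5% = 4.85%.
Direct stake: 45% = 45%.
Via Caldera → Anchor: 100% × 30% × 25% = 7.5%.
Via Anchor: 40% × 25% = 10%.
Via Pellion → Anchor: 97% × 19% × 25% = 4.6075%.
Total: 4.85% + 45% + 7.5% + 10% + 4.6075% = 71.9575%.
Rounded: 71.96%.

71.96%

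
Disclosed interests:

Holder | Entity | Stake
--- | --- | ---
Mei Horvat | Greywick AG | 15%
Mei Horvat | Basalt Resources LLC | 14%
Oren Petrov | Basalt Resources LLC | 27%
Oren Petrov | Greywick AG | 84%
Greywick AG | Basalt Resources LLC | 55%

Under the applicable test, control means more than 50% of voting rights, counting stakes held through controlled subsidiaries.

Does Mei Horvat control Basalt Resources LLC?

Mei's largest direct stake is 15% in Greywick, which does not meet the threshold, so Mei controls no company.
In Basalt, Mei's side holds only 14%, not > 50%.
So Mei does not control Basalt.

No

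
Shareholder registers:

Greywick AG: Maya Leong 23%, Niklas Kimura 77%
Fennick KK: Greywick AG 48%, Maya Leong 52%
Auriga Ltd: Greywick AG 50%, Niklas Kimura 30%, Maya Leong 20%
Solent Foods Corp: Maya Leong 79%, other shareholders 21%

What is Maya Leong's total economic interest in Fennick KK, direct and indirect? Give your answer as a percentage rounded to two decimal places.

Maya reaches Fennick along 2 paths.
Via Greywick: 23% × 48% = 11.04%.
Direct stake: 52% = 52%.
Total: 11.04% + 52% = 63.04%.

63.04%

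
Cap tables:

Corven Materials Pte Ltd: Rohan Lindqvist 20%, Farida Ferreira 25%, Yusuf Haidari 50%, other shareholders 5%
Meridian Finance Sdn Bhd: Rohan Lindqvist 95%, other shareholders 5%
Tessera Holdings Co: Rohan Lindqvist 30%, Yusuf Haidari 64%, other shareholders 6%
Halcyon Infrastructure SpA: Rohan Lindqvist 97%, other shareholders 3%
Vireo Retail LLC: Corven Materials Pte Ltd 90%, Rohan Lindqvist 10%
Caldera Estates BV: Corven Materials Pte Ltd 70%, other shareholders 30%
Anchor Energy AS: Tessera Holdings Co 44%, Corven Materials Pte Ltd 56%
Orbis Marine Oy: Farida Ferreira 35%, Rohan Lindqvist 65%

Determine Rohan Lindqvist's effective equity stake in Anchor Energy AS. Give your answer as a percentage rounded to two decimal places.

Rohan reaches Anchor along 2 paths.
Via Tessera: 30% × 44% = 13.2%.
Via Corven: 20% × 56% = 11.2%.
Total: 13.2% + 11.2% = 24.4%.
Rounded: 24.40%.

24.40%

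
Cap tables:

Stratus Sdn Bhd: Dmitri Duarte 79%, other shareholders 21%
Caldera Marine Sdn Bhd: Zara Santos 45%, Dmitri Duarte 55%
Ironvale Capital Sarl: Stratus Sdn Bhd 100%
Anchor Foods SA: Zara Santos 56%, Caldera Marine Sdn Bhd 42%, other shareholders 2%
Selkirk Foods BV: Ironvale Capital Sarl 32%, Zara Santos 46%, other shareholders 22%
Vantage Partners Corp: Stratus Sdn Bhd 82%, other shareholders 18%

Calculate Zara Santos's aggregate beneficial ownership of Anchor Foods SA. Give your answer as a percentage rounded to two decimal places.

Zara reaches Anchor along 2 paths.
Direct stake: 56% = 56%.
Via Caldera: 45% × 42% = 18.9%.
Total: 56% + 18.9% = 74.9%.
Rounded: 74.90%.

74.90%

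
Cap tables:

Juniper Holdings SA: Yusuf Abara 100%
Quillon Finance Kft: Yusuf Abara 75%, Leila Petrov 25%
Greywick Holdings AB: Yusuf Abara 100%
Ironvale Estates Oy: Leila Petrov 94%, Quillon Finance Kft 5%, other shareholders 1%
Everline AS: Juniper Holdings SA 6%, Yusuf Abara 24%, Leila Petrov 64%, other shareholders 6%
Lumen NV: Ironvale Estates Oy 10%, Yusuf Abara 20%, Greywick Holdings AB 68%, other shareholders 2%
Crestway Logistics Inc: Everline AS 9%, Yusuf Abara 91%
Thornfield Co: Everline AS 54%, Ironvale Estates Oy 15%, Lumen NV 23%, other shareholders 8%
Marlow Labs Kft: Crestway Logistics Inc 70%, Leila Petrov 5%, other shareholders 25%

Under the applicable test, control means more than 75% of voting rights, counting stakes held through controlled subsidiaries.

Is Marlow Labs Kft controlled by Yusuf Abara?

Yusuf holds 100% of Juniper, so Yusuf controls Juniper.
Yusuf holds 100% of Greywick, so Yusuf controls Greywick.
Yusuf and Greywick together hold 20% + 68% = 88% of Lumen, so Yusuf controls Lumen.
Yusuf holds 91% of Crestway, so Yusuf controls Crestway.
In Marlow, Yusuf's side holds only 70%, not > 75%.
So Yusuf does not control Marlow.

No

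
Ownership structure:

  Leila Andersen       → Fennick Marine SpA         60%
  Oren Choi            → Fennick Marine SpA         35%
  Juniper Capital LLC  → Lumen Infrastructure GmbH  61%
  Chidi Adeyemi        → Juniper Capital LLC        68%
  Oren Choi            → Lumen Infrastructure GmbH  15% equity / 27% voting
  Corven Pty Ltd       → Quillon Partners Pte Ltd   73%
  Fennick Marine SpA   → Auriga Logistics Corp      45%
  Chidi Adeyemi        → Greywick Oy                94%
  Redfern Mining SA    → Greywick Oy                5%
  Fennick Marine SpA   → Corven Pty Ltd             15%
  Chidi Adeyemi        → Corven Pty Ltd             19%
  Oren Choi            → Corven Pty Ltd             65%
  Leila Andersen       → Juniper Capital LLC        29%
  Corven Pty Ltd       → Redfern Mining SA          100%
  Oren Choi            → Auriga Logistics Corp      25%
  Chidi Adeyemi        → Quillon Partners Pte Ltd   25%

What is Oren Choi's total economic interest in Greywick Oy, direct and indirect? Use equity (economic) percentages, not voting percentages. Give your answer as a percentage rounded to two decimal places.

Oren reaches Greywick along 2 paths.
Via Fennick → Corven → Redfern: 35% × 15% × 100% × 5% = 0.2625%.
Via Corven → Redfern: 65% × 100% × 5% = 3.25%.
Total: 0.2625% + 3.25% = 3.5125%.
Rounded: 3.51%.

3.51%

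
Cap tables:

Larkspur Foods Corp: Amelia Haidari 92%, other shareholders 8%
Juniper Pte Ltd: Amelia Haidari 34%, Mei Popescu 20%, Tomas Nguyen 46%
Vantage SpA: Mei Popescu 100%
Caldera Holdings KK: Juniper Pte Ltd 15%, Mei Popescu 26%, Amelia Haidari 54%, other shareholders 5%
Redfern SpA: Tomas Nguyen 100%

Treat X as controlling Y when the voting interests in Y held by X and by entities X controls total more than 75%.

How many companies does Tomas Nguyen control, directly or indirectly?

1

Tomas holds 100% of Redfern, so Tomas controls Redfern.
No other company's threshold is met.
Tomas controls 1 company.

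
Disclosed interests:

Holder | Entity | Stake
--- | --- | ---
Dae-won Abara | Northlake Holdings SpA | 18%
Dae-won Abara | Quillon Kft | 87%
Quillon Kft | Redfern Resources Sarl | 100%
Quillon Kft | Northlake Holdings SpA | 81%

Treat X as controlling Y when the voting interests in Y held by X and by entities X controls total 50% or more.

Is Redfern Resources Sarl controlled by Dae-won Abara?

Dae-won holds 87% of Quillon, so Dae-won controls Quillon.
Quillon holds 100% of Redfern, so Dae-won controls Redfern.

Yes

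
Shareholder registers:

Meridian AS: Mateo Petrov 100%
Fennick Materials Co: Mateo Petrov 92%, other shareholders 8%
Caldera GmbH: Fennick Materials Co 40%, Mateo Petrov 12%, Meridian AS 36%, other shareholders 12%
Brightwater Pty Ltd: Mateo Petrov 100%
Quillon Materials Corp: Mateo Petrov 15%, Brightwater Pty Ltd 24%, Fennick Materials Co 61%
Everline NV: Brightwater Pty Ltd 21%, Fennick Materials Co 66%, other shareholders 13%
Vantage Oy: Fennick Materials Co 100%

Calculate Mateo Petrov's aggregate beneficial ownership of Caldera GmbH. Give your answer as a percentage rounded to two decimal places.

Mateo reaches Caldera along 3 paths.
Via Fennick: 92% × 40% = 36.8%.
Direct stake: 12% = 12%.
Via Meridian: 100% × 36% = 36%.
Total: 36.8% + 12% + 36% = 84.8%.
Rounded: 84.80%.

84.80%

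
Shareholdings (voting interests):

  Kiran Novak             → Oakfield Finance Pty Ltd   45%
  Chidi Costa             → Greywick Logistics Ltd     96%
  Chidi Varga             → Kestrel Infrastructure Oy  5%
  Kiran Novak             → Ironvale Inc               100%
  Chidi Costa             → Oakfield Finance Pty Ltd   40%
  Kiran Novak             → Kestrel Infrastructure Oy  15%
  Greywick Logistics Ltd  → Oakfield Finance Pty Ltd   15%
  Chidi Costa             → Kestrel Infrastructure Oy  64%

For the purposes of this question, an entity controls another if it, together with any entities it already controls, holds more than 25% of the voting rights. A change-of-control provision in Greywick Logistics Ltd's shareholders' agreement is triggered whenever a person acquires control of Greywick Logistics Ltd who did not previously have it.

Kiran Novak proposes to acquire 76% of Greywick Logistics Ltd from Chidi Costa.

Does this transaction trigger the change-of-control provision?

The purchase adds only to Kiran's holdings (Chidi Costa's stake shrinks), so Kiran is the only person who could newly come to control Greywick.
Kiran holds 45% of Oakfield, so Kiran controls Oakfield.
Kiran holds 100% of Ironvale, so Kiran controls Ironvale.
Neither Kiran nor any entity Kiran controls holds any voting interest in Greywick.
So before the transaction, Kiran does not control Greywick.
After the purchase, Kiran holds 76% of Greywick directly, and Chidi Costa's stake falls to 20%.
Kiran holds 76% of Greywick, so Kiran controls Greywick.
Kiran did not control Greywick before and does after, so the clause is triggered.

Yes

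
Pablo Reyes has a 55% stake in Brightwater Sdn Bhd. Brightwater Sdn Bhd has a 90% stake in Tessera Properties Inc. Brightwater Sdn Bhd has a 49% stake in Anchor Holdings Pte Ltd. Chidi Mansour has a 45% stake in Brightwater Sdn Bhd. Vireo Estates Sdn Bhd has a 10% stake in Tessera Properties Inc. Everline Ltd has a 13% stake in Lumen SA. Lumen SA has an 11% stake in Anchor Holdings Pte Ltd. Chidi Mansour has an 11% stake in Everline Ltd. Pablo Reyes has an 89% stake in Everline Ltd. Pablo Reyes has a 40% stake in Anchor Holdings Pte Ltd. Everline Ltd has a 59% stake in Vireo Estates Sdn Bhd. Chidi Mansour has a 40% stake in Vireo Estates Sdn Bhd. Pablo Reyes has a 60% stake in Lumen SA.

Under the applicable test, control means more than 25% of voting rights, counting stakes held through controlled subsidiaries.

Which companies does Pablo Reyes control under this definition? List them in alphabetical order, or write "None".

Pablo holds 55% of Brightwater, so Pablo controls Brightwater.
Pablo holds 89% of Everline, so Pablo controls Everline.
Everline holds 59% of Vireo, so Pablo controls Vireo.
Everline and Pablo together hold 13% + 60% = 73% of Lumen, so Pablo controls Lumen.
Brightwater and Lumen and Pablo together hold 49% + 11% + 40% = 100% of Anchor, so Pablo controls Anchor.
Brightwater and Vireo together hold 90% + 10% = 100% of Tessera, so Pablo controls Tessera.

Anchor Holdings Pte Ltd, Brightwater Sdn Bhd, Everline Ltd, Lumen SA, Tessera Properties Inc, Vireo Estates Sdn Bhd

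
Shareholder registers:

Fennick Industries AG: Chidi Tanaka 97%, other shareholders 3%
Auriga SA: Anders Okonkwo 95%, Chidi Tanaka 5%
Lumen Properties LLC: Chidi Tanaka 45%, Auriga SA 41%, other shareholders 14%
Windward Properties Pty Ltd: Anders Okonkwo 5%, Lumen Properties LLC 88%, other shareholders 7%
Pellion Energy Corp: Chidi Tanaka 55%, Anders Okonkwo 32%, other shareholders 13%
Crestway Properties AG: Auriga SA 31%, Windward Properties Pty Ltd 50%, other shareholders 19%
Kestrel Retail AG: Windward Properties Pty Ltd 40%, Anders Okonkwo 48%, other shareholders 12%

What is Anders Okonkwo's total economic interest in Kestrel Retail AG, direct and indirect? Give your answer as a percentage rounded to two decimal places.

Anders reaches Kestrel along 3 paths.
Via Windward: 5% × 40% = 2%.
Via Auriga → Lumen → Windward: 95% × 41% × 88% × 40% = 13.7104%.
Direct stake: 48% = 48%.
Total: 2% + 13.7104% + 48% = 63.7104%.
Rounded: 63.71%.

63.71%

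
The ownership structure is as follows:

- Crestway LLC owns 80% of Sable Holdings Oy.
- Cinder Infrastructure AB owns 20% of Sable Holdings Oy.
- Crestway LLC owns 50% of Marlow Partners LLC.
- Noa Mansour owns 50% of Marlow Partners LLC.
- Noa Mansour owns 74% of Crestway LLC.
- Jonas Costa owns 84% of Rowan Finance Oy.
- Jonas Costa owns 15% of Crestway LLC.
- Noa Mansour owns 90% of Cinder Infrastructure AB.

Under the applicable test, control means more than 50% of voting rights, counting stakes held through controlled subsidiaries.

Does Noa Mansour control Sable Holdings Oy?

Noa holds 90% of Cinder, so Noa controls Cinder.
Noa holds 74% of Crestway, so Noa controls Crestway.
Crestway and Cinder together hold 80% + 20% = 100% of Sable, so Noa controls Sable.

Yes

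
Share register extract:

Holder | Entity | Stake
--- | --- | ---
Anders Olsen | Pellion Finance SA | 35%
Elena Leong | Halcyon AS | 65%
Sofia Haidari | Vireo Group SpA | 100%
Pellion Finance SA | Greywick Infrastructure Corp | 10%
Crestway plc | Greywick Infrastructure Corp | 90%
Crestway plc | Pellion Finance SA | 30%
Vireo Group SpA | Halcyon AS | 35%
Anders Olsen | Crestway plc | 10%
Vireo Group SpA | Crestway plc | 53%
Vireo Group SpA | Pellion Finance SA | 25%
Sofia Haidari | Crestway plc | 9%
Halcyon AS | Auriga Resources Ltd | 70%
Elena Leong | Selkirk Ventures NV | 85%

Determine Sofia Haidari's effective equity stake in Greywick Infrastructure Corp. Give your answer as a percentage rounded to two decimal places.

60.16%

Sofia reaches Greywick along 5 paths.
Via Vireo → Pellion: 100% × 25% × 10% = 2.5%.
Via Vireo → Crestway → Pellion: 100% × 53% × 30% × 10% = 1.59%.
Via Crestway → Pellion: 9% × 30% × 10% = 0.27%.
Via Vireo → Crestway: 100% × 53% × 90% = 47.7%.
Via Crestway: 9% × 90% = 8.1%.
Total: 2.5% + 1.59% + 0.27% + 47.7% + 8.1% = 60.16%.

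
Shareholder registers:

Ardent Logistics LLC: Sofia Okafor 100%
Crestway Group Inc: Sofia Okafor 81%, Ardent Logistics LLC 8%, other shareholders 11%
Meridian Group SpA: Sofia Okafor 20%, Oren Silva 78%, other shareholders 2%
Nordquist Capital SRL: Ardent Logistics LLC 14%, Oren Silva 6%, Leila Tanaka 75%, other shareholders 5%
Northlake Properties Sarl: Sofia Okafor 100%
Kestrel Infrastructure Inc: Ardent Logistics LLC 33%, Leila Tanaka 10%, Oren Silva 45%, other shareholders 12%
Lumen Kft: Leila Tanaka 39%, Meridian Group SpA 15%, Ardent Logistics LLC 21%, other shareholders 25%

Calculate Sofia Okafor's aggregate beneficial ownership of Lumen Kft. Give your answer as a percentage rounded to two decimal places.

Sofia reaches Lumen along 2 paths.
Via Meridian: 20% × 15% = 3%.
Via Ardent: 100% × 21% = 21%.
Total: 3% + 21% = 24%.
Rounded: 24.00%.

24.00%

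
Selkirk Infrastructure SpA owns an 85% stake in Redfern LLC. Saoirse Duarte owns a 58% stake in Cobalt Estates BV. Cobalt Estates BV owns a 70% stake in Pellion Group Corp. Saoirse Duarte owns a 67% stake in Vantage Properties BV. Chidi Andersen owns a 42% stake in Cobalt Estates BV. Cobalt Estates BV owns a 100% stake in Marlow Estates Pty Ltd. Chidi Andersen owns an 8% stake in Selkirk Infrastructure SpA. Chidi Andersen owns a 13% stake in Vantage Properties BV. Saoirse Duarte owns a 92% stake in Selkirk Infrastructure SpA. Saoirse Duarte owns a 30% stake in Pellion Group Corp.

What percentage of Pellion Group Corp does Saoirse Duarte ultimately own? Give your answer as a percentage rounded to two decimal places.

Saoirse reaches Pellion along 2 paths.
Direct stake: 30% = 30%.
Via Cobalt: 58% × 70% = 40.6%.
Total: 30% + 40.6% = 70.6%.
Rounded: 70.60%.

70.60%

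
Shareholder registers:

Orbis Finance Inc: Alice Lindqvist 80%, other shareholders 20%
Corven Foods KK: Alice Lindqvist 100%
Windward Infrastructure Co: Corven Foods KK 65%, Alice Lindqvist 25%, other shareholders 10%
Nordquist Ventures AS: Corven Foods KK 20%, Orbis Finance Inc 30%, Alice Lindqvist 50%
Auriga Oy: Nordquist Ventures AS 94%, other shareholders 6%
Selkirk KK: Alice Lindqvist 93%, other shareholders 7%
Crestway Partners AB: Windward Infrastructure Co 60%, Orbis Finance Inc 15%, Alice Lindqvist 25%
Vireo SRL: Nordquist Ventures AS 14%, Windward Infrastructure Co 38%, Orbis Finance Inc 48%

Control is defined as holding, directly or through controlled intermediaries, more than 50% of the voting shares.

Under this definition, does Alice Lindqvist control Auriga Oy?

Alice holds 80% of Orbis, so Alice controls Orbis.
Alice holds 100% of Corven, so Alice controls Corven.
Corven and Orbis and Alice together hold 20% + 30% + 50% = 100% of Nordquist, so Alice controls Nordquist.
Nordquist holds 94% of Auriga, so Alice controls Auriga.

Yes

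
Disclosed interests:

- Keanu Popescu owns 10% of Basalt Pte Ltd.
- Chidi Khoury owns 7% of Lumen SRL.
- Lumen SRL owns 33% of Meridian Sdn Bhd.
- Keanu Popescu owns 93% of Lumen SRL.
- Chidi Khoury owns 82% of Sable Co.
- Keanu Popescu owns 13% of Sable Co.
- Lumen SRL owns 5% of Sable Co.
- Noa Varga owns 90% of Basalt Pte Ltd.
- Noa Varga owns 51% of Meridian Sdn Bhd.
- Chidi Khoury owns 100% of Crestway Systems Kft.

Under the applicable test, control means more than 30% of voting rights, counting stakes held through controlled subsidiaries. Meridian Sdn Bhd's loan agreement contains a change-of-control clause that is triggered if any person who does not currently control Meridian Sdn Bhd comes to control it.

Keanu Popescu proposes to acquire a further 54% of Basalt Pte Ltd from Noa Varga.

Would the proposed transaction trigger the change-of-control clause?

The purchase adds only to Keanu's holdings (Noa's stake shrinks), so Keanu is the only person who could newly come to control Meridian.
Keanu holds 93% of Lumen, so Keanu controls Lumen.
Lumen holds 33% of Meridian, so Keanu controls Meridian.
So Keanu already controls Meridian before the transaction.
After the purchase, Keanu's direct stake in Basalt rises to 10% + 54% = 64%, and Noa's stake falls to 36%.
Keanu controlled Meridian already, so this is not a new person acquiring control; every other person's position is unchanged or reduced.
No new person acquires control, so the clause is not triggered.

No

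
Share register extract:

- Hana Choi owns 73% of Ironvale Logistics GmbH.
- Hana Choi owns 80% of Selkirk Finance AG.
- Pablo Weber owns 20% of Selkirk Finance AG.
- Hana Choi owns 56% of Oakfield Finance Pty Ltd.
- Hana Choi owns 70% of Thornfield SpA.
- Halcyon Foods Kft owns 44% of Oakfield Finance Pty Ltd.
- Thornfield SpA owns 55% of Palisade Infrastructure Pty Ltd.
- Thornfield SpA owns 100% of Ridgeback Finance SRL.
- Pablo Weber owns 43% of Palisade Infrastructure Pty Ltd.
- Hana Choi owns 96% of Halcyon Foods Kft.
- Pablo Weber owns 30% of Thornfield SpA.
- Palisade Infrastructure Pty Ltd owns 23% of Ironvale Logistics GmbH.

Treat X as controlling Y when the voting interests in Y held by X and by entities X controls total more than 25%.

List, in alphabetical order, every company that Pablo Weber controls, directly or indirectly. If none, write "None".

Palisade Infrastructure Pty Ltd, Ridgeback Finance SRL, Thornfield SpA

Pablo holds 30% of Thornfield, so Pablo controls Thornfield.
Pablo and Thornfield together hold 43% + 55% = 98% of Palisade, so Pablo controls Palisade.
Thornfield holds 100% of Ridgeback, so Pablo controls Ridgeback.
No other company's threshold is met.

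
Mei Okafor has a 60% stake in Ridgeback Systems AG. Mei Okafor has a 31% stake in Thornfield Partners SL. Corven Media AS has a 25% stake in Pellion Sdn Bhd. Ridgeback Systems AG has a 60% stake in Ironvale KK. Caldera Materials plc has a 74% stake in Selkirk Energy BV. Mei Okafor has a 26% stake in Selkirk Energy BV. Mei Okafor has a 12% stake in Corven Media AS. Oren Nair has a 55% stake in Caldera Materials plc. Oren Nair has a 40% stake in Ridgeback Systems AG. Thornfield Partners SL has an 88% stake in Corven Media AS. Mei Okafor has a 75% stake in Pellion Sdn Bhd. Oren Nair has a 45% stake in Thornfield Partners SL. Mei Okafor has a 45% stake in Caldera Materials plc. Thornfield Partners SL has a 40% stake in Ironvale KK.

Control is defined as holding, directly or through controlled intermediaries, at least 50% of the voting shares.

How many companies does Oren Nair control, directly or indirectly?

2

Oren holds 55% of Caldera, so Oren controls Caldera.
Caldera holds 74% of Selkirk, so Oren controls Selkirk.
No other company's threshold is met.
Oren controls 2 companies.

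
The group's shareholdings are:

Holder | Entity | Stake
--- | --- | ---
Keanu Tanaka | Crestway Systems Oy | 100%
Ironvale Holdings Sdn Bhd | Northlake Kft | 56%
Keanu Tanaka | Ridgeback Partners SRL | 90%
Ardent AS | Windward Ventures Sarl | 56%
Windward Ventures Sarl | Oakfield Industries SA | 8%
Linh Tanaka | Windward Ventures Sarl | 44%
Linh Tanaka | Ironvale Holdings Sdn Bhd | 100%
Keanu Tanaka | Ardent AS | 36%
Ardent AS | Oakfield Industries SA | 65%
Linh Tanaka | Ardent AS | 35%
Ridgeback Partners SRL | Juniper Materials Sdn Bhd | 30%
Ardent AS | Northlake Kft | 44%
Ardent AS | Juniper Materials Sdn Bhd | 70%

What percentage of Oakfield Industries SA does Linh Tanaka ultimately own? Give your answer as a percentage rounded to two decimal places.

Linh reaches Oakfield along 3 paths.
Via Ardent → Windward: 35% × 56% × 8% = 1.568%.
Via Windward: 44% × 8% = 3.52%.
Via Ardent: 35% × 65% = 22.75%.
Total: 1.568% + 3.52% + 22.75% = 27.838%.
Rounded: 27.84%.

27.84%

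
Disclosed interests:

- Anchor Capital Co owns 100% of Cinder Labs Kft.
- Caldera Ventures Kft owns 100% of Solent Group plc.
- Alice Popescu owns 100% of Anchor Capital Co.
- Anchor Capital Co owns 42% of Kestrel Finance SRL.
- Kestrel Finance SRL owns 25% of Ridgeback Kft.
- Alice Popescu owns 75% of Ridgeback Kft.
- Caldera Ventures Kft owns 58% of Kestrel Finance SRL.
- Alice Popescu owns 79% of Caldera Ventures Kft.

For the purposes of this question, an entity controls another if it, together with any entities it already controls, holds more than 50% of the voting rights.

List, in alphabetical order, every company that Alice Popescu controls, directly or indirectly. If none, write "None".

Anchor Capital Co, Caldera Ventures Kft, Cinder Labs Kft, Kestrel Finance SRL, Ridgeback Kft, Solent Group plc

Alice holds 100% of Anchor, so Alice controls Anchor.
Alice holds 79% of Caldera, so Alice controls Caldera.
Anchor and Caldera together hold 42% + 58% = 100% of Kestrel, so Alice controls Kestrel.
Kestrel and Alice together hold 25% + 75% = 100% of Ridgeback, so Alice controls Ridgeback.
Caldera holds 100% of Solent, so Alice controls Solent.
Anchor holds 100% of Cinder, so Alice controls Cinder.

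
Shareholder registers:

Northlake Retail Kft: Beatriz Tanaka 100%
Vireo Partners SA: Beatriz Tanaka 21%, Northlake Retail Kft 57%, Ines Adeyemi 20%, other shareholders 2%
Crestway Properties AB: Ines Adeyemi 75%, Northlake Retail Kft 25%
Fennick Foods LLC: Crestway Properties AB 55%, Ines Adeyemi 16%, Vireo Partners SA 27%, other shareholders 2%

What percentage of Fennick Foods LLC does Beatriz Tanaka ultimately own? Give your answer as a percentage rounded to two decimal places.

34.81%

Beatriz reaches Fennick along 3 paths.
Via Northlake → Crestway: 100% × 25% × 55% = 13.75%.
Via Vireo: 21% × 27% = 5.67%.
Via Northlake → Vireo: 100% × 57% × 27% = 15.39%.
Total: 13.75% + 5.67% + 15.39% = 34.81%.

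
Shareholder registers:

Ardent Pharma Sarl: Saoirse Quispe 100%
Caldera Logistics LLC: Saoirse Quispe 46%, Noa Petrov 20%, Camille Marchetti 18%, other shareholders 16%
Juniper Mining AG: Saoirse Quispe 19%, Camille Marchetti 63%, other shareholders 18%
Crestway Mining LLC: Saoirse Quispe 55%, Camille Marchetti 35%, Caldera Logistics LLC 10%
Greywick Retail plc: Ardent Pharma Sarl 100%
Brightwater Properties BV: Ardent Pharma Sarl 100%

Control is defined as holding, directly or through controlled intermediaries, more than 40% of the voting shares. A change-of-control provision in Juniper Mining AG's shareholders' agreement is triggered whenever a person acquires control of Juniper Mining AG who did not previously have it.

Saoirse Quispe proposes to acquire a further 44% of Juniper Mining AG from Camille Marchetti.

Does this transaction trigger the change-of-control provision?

The purchase adds only to Saoirse's holdings (Camille's stake shrinks), so Saoirse is the only person who could newly come to control Juniper.
Saoirse holds 100% of Ardent, so Saoirse controls Ardent.
Saoirse holds 46% of Caldera, so Saoirse controls Caldera.
Saoirse and Caldera together hold 55% + 10% = 65% of Crestway, so Saoirse controls Crestway.
Ardent holds 100% of Greywick, so Saoirse controls Greywick.
Ardent holds 100% of Brightwater, so Saoirse controls Brightwater.
In Juniper, Saoirse's side holds only 19%, not > 40%.
So before the transaction, Saoirse does not control Juniper.
After the purchase, Saoirse's direct stake in Juniper rises to 19% + 44% = 63%, and Camille's stake falls to 19%.
Saoirse holds 63% of Juniper, so Saoirse controls Juniper.
Saoirse did not control Juniper before and does after, so the clause is triggered.

Yes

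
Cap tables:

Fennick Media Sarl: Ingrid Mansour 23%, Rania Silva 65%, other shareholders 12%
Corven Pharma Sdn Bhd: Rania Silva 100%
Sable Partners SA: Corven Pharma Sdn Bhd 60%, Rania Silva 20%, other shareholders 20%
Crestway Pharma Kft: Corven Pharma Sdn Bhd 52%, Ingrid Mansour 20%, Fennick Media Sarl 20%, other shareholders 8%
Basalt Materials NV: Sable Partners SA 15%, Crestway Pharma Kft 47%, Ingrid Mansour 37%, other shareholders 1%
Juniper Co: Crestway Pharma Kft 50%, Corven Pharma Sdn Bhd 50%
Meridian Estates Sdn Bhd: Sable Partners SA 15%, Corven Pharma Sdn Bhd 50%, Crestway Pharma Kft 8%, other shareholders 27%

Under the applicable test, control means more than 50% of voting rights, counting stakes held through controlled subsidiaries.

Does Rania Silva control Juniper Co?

Rania holds 100% of Corven, so Rania controls Corven.
Rania holds 65% of Fennick, so Rania controls Fennick.
Corven and Fennick together hold 52% + 20% = 72% of Crestway, so Rania controls Crestway.
Crestway and Corven together hold 50% + 50% = 100% of Juniper, so Rania controls Juniper.

Yes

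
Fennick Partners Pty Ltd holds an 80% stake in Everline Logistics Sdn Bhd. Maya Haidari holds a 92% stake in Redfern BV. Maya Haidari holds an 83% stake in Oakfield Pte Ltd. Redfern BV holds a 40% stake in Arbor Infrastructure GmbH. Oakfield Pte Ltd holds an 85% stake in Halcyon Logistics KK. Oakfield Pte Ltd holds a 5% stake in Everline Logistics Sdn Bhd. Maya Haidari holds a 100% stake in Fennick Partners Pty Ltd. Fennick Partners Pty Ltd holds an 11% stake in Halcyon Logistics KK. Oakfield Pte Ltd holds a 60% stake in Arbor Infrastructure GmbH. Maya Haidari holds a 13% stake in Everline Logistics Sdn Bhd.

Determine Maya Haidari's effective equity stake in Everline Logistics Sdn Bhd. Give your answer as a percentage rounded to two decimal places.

Maya reaches Everline along 3 paths.
Via Oakfield: 83% × 5% = 4.15%.
Via Fennick: 100% × 80% = 80%.
Direct stake: 13% = 13%.
Total: 4.15% + 80% + 13% = 97.15%.

97.15%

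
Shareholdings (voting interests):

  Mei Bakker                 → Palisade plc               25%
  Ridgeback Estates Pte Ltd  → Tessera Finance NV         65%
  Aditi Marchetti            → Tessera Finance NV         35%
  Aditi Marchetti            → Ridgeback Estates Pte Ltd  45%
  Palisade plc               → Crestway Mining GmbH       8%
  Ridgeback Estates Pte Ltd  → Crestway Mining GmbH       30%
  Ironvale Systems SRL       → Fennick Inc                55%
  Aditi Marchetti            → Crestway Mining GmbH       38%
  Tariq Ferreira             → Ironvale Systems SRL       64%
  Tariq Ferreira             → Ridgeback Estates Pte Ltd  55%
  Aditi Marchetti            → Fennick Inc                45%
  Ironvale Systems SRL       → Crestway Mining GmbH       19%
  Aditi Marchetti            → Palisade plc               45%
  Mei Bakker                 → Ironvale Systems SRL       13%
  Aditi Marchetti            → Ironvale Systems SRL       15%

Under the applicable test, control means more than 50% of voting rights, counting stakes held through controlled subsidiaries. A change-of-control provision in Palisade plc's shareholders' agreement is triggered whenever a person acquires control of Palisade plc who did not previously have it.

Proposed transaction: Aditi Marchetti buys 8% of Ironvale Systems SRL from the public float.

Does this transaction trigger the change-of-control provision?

The purchase changes only Aditi's holdings, so Aditi is the only person who could newly come to control Palisade.
Aditi's largest direct stake is 45% in Ridgeback, which does not meet the threshold, so Aditi controls no company.
In Palisade, Aditi's side holds only 45%, not > 50%.
So before the transaction, Aditi does not control Palisade.
After the purchase, Aditi's direct stake in Ironvale rises to 15% + 8% = 23%.
Aditi's side now holds 23% of Ironvale, not > 50%, so Aditi still does not control Ironvale.
After the transaction, Aditi's side holds 45% of Palisade, not > 50%, so Aditi still does not control Palisade.
No new person acquires control, so the clause is not triggered.

No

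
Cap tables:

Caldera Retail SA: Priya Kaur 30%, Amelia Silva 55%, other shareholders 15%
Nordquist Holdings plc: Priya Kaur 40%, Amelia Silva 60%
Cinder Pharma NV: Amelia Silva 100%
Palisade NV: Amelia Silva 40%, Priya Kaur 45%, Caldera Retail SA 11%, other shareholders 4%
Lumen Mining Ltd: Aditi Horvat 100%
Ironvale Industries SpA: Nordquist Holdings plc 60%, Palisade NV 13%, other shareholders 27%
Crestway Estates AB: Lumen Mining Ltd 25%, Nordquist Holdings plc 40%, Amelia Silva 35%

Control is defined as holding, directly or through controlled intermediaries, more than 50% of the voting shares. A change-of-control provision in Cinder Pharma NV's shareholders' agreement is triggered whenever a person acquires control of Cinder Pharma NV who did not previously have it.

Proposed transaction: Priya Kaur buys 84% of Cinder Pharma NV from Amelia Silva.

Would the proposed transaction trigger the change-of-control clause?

Yes

The purchase adds only to Priya's holdings (Amelia's stake shrinks), so Priya is the only person who could newly come to control Cinder.
Priya's largest direct stake is 45% in Palisade, which does not meet the threshold, so Priya controls no company.
Neither Priya nor any entity Priya controls holds any voting interest in Cinder.
So before the transaction, Priya does not control Cinder.
After the purchase, Priya holds 84% of Cinder directly, and Amelia's stake falls to 16%.
Priya holds 84% of Cinder, so Priya controls Cinder.
Priya did not control Cinder before and does after, so the clause is triggered.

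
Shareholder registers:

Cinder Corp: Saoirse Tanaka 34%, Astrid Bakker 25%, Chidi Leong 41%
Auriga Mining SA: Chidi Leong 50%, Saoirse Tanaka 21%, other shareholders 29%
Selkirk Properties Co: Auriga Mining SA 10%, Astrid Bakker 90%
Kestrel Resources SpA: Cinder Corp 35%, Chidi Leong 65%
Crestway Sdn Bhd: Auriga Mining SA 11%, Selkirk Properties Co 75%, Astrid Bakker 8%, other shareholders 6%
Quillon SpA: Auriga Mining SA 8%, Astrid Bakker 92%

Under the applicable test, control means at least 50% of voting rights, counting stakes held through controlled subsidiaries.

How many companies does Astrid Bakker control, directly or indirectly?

Astrid holds 90% of Selkirk, so Astrid controls Selkirk.
Selkirk and Astrid together hold 75% + 8% = 83% of Crestway, so Astrid controls Crestway.
Astrid holds 92% of Quillon, so Astrid controls Quillon.
No other company's threshold is met.
Astrid controls 3 companies.

3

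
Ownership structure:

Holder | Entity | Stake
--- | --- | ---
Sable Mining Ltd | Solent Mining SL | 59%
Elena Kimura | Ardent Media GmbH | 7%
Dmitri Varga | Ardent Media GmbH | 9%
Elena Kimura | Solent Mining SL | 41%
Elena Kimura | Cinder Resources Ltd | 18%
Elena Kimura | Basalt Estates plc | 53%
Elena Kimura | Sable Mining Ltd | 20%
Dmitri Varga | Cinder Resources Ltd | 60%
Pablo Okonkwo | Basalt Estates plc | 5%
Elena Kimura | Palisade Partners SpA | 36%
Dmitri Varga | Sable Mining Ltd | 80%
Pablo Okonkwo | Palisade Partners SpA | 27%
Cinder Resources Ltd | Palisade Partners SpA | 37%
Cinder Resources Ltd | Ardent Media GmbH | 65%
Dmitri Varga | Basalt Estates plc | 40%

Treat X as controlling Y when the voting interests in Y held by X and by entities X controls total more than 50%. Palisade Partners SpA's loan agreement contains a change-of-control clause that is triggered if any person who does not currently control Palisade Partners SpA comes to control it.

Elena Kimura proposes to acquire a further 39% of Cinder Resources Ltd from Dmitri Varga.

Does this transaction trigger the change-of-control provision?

Yes

The purchase adds only to Elena's holdings (Dmitri's stake shrinks), so Elena is the only person who could newly come to control Palisade.
Elena holds 53% of Basalt, so Elena controls Basalt.
In Palisade, Elena's side holds only 36%, not > 50%.
So before the transaction, Elena does not control Palisade.
After the purchase, Elena's direct stake in Cinder rises to 18% + 39% = 57%, and Dmitri's stake falls to 21%.
Elena holds 57% of Cinder, so Elena controls Cinder.
Cinder and Elena together hold 37% + 36% = 73% of Palisade, so Elena controls Palisade.
Elena did not control Palisade before and does after, so the clause is triggered.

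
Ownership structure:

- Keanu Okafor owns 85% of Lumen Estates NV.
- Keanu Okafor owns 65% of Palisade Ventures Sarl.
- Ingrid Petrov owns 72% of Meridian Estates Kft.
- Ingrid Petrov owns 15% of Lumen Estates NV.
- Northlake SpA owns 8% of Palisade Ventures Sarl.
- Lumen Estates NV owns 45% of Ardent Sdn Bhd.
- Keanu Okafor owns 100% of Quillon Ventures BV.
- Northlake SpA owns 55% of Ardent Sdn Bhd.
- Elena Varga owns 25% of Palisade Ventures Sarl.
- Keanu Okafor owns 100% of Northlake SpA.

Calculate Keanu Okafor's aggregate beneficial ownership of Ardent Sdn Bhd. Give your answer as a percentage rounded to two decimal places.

Keanu reaches Ardent along 2 paths.
Via Northlake: 100% × 55% = 55%.
Via Lumen: 85% × 45% = 38.25%.
Total: 55% + 38.25% = 93.25%.

93.25%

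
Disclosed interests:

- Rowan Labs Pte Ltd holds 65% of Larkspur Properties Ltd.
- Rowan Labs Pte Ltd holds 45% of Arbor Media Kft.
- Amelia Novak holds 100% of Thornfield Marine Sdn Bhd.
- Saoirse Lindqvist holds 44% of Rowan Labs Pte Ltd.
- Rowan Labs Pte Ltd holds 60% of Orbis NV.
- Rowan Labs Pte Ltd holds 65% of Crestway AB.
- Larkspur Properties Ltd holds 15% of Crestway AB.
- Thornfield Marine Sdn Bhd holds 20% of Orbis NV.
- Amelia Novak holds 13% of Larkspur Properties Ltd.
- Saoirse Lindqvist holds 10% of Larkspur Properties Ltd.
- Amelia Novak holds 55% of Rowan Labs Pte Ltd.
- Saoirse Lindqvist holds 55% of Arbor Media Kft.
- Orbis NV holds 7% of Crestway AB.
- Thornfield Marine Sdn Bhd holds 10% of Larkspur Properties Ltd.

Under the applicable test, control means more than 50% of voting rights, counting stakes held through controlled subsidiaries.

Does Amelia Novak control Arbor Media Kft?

No

Amelia holds 100% of Thornfield, so Amelia controls Thornfield.
Amelia holds 55% of Rowan, so Amelia controls Rowan.
Rowan and Thornfield together hold 60% + 20% = 80% of Orbis, so Amelia controls Orbis.
Rowan and Thornfield and Amelia together hold 65% + 10% + 13% = 88% of Larkspur, so Amelia controls Larkspur.
Larkspur and Rowan and Orbis together hold 15% + 65% + 7% = 87% of Crestway, so Amelia controls Crestway.
In Arbor, Amelia's side holds only 45%, not > 50%.
So Amelia does not control Arbor.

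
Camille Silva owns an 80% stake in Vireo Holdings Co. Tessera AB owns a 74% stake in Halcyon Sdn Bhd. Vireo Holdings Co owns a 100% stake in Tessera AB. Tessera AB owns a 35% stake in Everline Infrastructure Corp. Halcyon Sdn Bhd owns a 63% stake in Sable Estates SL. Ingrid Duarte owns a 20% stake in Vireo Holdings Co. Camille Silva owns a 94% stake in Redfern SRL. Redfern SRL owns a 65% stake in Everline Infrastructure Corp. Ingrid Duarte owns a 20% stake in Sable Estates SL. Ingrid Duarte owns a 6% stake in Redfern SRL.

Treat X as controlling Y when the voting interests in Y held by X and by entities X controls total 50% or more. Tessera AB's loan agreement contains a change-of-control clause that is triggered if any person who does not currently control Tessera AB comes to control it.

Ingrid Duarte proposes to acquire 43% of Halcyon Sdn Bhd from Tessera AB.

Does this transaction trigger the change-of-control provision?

No

The purchase adds only to Ingrid's holdings (Tessera's stake shrinks), so Ingrid is the only person who could newly come to control Tessera.
Ingrid's largest direct stake is 20% in Vireo, which does not meet the threshold, so Ingrid controls no company.
Neither Ingrid nor any entity Ingrid controls holds any voting interest in Tessera.
So before the transaction, Ingrid does not control Tessera.
After the purchase, Ingrid holds 43% of Halcyon directly, and Tessera's stake falls to 31%.
Ingrid's side now holds 43% of Halcyon, not ≥ 50%, so Ingrid still does not control Halcyon.
After the transaction, neither Ingrid nor any entity Ingrid controls holds a voting interest in Tessera, so Ingrid still does not control it.
No new person acquires control, so the clause is not triggered.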